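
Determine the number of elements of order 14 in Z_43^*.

6

φ(43) = 43 − 1 = 42 = 2 · 3 · 7.
In a cyclic group of order 42, there are φ(d) elements of order d for each divisor d of 42, and zero for non-divisors.
14 = 2 · 7 divides 42, and φ(14) = 6.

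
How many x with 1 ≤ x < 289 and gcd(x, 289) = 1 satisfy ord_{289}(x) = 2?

1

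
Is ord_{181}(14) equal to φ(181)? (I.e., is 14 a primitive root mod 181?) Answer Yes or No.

No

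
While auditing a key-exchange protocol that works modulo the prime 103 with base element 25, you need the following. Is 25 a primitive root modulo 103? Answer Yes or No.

No

φ(103) = 103 − 1 = 102 = 2 · 3 · 17.
An element g generates (Z/103Z)^× iff g^(102/q) ≢ 1 (mod 103) for each prime q ∈ {2, 3, 17}.
25^51 ≡ 1 (mod 103)  [q = 2: ≡ 1 ✗]
25^34 ≡ 46 (mod 103)  [q = 3: ≢ 1 ✓]
25^6 ≡ 34 (mod 103)  [q = 17: ≢ 1 ✓]
The check at q = 2 fails, so 25 generates a proper subgroup.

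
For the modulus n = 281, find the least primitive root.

φ(281) = 281 − 1 = 280 = 2^3 · 5 · 7.
Test candidates g = 2, 3, … against the prime factors q ∈ {2, 5, 7} of φ(281): g is a generator iff g^(280/q) ≢ 1 for every such q.
g = 2: 2^140 ≡ 1 — hits 1, so not a primitive root.
g = 3: 3^140 ≡ 280; 3^56 ≡ 86; 3^40 ≡ 249 — none is 1, so 3 is a primitive root.
So 3 is the smallest generator of (Z/281Z)^×.

3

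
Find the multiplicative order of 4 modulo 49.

21

Since 4 ∈ (Z/49Z)^×, its order divides φ(49) = φ(7^2) = 7·(7−1) = 42 = 2 · 3 · 7.
Divisors of 42: 1, 2, 3, 6, 7, 14, 21, 42.
Compute 4^d (mod 49) for the divisors d until we hit 1:
4^1 ≡ 4 (mod 49)
4^2 ≡ 16 (mod 49)
4^3 ≡ 15 (mod 49)
4^6 ≡ 29 (mod 49)
4^7 ≡ 18 (mod 49)
4^14 ≡ 30 (mod 49)
4^21 ≡ 1 (mod 49) ✓
The smallest such exponent is 21, so the order of 4 is 21.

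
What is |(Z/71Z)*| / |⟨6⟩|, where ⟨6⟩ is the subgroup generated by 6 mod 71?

Since 6 ∈ (Z/71Z)^×, its order divides φ(71) = 71 − 1 = 70 = 2 · 5 · 7.
Divisors of 70: 1, 2, 5, 7, 10, 14, 35, 70.
Evaluate successive powers at the divisors of 70:
6^1 ≡ 6
6^2 ≡ 36
6^5 ≡ 37
6^7 ≡ 54
6^10 ≡ 20
6^14 ≡ 5
6^35 ≡ 1
So ord_71(6) = 35, hence |⟨6⟩| = 35.
[(Z/71Z)^× : ⟨6⟩] = 70/35 = 2.

2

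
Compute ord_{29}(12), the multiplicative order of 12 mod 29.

By Lagrange's theorem, ord_29(12) divides φ(29) = 29 − 1 = 28 = 2^2 · 7.
Divisors of 28: 1, 2, 4, 7, 14, 28.
Check 12^d mod 29 for each divisor in increasing order:
12^1 ≡ 12
12^2 ≡ 28
12^4 ≡ 1
Therefore the multiplicative order of 12 modulo 29 is 4.

4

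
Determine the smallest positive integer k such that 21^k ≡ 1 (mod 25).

Since 21 ∈ (Z/25Z)^×, its order divides φ(25) = φ(5^2) = 5·(5−1) = 20 = 2^2 · 5.
Divisors of 20: 1, 2, 4, 5, 10, 20.
Compute 21^d (mod 25) for the divisors d until we hit 1:
21^1 ≡ 21
21^2 ≡ 16
21^4 ≡ 6
21^5 ≡ 1
Therefore the multiplicative order of 21 modulo 25 is 5.

5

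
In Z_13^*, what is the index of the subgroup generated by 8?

3

By Lagrange's theorem, ord_13(8) divides φ(13) = 13 − 1 = 12 = 2^2 · 3.
Divisors of 12: 1, 2, 3, 4, 6, 12.
Check 8^d mod 13 for each divisor in increasing order:
8^1 ≡ 8 (mod 13)
8^2 ≡ 12 (mod 13)
8^3 ≡ 5 (mod 13)
8^4 ≡ 1 (mod 13) ✓
Thus |⟨8⟩| = ord(8) = 4.
The index is φ(13) / ord(8) = 12 / 4 = 3.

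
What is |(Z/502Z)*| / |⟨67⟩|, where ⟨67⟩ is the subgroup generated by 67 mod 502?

ord(67) | φ(502) = φ(2)·φ(251) = 1·250 = 250 = 2 · 5^3.
Divisors of 250: 1, 2, 5, 10, 25, 50, 125, 250.
Test each divisor d:
67^1 ≡ 67
67^2 ≡ 473
67^5 ≡ 123
67^10 ≡ 69
67^25 ≡ 271
67^50 ≡ 149
67^125 ≡ 1
The order of 67 is 125, so the subgroup it generates has 125 elements.
The index is φ(502) / ord(67) = 250 / 125 = 2.

2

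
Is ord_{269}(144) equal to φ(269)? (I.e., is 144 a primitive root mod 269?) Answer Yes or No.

φ(269) = 269 − 1 = 268 = 2^2 · 67.
An element g generates (Z/269Z)^× iff g^(268/q) ≢ 1 (mod 269) for each prime q ∈ {2, 67}.
144^134 ≡ 1 (mod 269)  [q = 2: ≡ 1 ✗]
144^4 ≡ 260 (mod 269)  [q = 67: ≢ 1 ✓]
The check at q = 2 fails, so 144 generates a proper subgroup.

No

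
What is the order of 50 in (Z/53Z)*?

Since 50 ∈ (Z/53Z)^×, its order divides φ(53) = 53 − 1 = 52 = 2^2 · 13.
Divisors of 52: 1, 2, 4, 13, 26, 52.
Compute 50^d (mod 53) for the divisors d until we hit 1:
50^1 ≡ 50
50^2 ≡ 9
50^4 ≡ 28
50^13 ≡ 23
50^26 ≡ 52
50^52 ≡ 1
Hence ord(50) = 52.

52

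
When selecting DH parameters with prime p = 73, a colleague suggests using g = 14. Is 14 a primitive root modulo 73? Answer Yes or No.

φ(73) = 73 − 1 = 72 = 2^3 · 3^2.
An element g generates (Z/73Z)^× iff g^(72/q) ≢ 1 (mod 73) for each prime q ∈ {2, 3}.
14^36 ≡ 72 (mod 73)  [q = 2: ≢ 1 ✓]
14^24 ≡ 64 (mod 73)  [q = 3: ≢ 1 ✓]
All checks pass, so 14 has order 72 and is a primitive root modulo 73.

Yes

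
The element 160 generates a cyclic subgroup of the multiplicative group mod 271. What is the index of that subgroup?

The order of 160 must divide φ(271) = 271 − 1 = 270 = 2 · 3^3 · 5.
Divisors of 270: 1, 2, 3, 5, 6, 9, 10, 15, 18, 27, 30, 45, 54, 90, 135, 270.
Evaluate successive powers at the divisors of 270:
160^1 ≡ 160 (mod 271)
160^2 ≡ 126 (mod 271)
160^3 ≡ 106 (mod 271)
160^5 ≡ 77 (mod 271)
160^6 ≡ 125 (mod 271)
160^9 ≡ 242 (mod 271)
160^10 ≡ 238 (mod 271)
160^15 ≡ 169 (mod 271)
160^18 ≡ 28 (mod 271)
160^27 ≡ 1 (mod 271) ✓
Thus |⟨160⟩| = ord(160) = 27.
The index is φ(271) / ord(160) = 270 / 27 = 10.

10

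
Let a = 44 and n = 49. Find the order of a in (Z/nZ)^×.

21

By Lagrange's theorem, ord_49(44) divides φ(49) = φ(7^2) = 7·(7−1) = 42 = 2 · 3 · 7.
Divisors of 42: 1, 2, 3, 6, 7, 14, 21, 42.
Check 44^d mod 49 for each divisor in increasing order:
44^1 ≡ 44 (mod 49)
44^2 ≡ 25 (mod 49)
44^3 ≡ 22 (mod 49)
44^6 ≡ 43 (mod 49)
44^7 ≡ 30 (mod 49)
44^14 ≡ 18 (mod 49)
44^21 ≡ 1 (mod 49) ✓
So ord_49(44) = 21.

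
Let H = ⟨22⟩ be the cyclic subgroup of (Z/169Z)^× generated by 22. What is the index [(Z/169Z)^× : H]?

52

Since 22 ∈ (Z/169Z)^×, its order divides φ(169) = φ(13^2) = 13·(13−1) = 156 = 2^2 · 3 · 13.
Divisors of 156: 1, 2, 3, 4, 6, 12, 13, 26, 39, 52, 78, 156.
Evaluate successive powers at the divisors of 156:
22^1 ≡ 22
22^2 ≡ 146
22^3 ≡ 1
So ord_169(22) = 3, hence |⟨22⟩| = 3.
[(Z/169Z)^× : ⟨22⟩] = 156/3 = 52.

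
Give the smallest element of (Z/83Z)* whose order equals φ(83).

2

φ(83) = 83 − 1 = 82 = 2 · 41.
Test candidates g = 2, 3, … against the prime factors q ∈ {2, 41} of φ(83): g is a generator iff g^(82/q) ≢ 1 for every such q.
g = 2: 2^41 ≡ 82; 2^2 ≡ 4 — none is 1, so 2 is a primitive root.
So 2 is the smallest generator of (Z/83Z)^×.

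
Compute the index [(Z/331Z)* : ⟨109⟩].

ord(109) | φ(331) = 331 − 1 = 330 = 2 · 3 · 5 · 11.
Divisors of 330: 1, 2, 3, 5, 6, 10, 11, 15, 22, 30, 33, 55, 66, 110, 165, 330.
Test each divisor d:
109^1 ≡ 109 (mod 331)
109^2 ≡ 296 (mod 331)
109^3 ≡ 157 (mod 331)
109^5 ≡ 132 (mod 331)
109^6 ≡ 155 (mod 331)
109^10 ≡ 212 (mod 331)
109^11 ≡ 269 (mod 331)
109^15 ≡ 180 (mod 331)
109^22 ≡ 203 (mod 331)
109^30 ≡ 293 (mod 331)
109^33 ≡ 323 (mod 331)
109^55 ≡ 31 (mod 331)
109^66 ≡ 64 (mod 331)
109^110 ≡ 299 (mod 331)
109^165 ≡ 1 (mod 331) ✓
So ord_331(109) = 165, hence |⟨109⟩| = 165.
[(Z/331Z)^× : ⟨109⟩] = 330/165 = 2.

2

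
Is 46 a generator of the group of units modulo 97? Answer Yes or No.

No

φ(97) = 97 − 1 = 96 = 2^5 · 3.
It suffices to check that the order of 46 is not a proper divisor of 96: compute 46^(96/q) for q ∈ {2, 3}.
46^48 ≡ 96 (mod 97)  [q = 2: ≢ 1 ✓]
46^32 ≡ 1 (mod 97)  [q = 3: ≡ 1 ✗]
46^32 ≡ 1 shows ord(46) | 32, strictly less than φ(97); not a primitive root.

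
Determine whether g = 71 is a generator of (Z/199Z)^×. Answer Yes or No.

Yes

φ(199) = 199 − 1 = 198 = 2 · 3^2 · 11.
It suffices to check that the order of 71 is not a proper divisor of 198: compute 71^(198/q) for q ∈ {2, 3, 11}.
71^99 ≡ 198 (mod 199)  [q = 2: ≢ 1 ✓]
71^66 ≡ 106 (mod 199)  [q = 3: ≢ 1 ✓]
71^18 ≡ 188 (mod 199)  [q = 11: ≢ 1 ✓]
None equal 1, so ord_199(71) = 198: 71 is a primitive root.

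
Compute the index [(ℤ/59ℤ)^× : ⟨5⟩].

2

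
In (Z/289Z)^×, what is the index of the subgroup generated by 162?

2

Since 162 ∈ (Z/289Z)^×, its order divides φ(289) = φ(17^2) = 17·(17−1) = 272 = 2^4 · 17.
Divisors of 272: 1, 2, 4, 8, 16, 17, 34, 68, 136, 272.
Test each divisor d:
162^1 ≡ 162
162^2 ≡ 234
162^4 ≡ 135
162^8 ≡ 18
162^16 ≡ 35
162^17 ≡ 179
162^34 ≡ 251
162^68 ≡ 288
162^136 ≡ 1
The order of 162 is 136, so the subgroup it generates has 136 elements.
The index is φ(289) / ord(162) = 272 / 136 = 2.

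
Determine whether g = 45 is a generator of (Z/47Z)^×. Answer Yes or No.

φ(47) = 47 − 1 = 46 = 2 · 23.
45 is a primitive root mod 47 iff 45^(φ(47)/q) ≢ 1 for every prime q | φ(47), i.e. q ∈ {2, 23}.
45^23 ≡ 46 (mod 47)  [q = 2: ≢ 1 ✓]
45^2 ≡ 4 (mod 47)  [q = 23: ≢ 1 ✓]
Every test exponent gives a nontrivial residue, hence 45 generates the full group.

Yes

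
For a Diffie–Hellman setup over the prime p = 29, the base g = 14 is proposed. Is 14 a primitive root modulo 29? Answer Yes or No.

Yes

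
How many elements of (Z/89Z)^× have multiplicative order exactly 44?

φ(89) = 89 − 1 = 88 = 2^3 · 11.
(Z/89Z)^× is cyclic (|G| = 88); a cyclic group of order m has exactly φ(d) elements of each order d | m, and none otherwise.
44 = 2^2 · 11 divides 88, and φ(44) = 20.

20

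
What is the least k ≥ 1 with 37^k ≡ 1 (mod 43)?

6

By Lagrange's theorem, ord_43(37) divides φ(43) = 43 − 1 = 42 = 2 · 3 · 7.
Divisors of 42: 1, 2, 3, 6, 7, 14, 21, 42.
Evaluate successive powers at the divisors of 42:
37^1 ≡ 37
37^2 ≡ 36
37^3 ≡ 42
37^6 ≡ 1
Therefore the multiplicative order of 37 modulo 43 is 6.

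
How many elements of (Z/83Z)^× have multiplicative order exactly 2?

1

φ(83) = 83 − 1 = 82 = 2 · 41.
In a cyclic group of order 82, there are φ(d) elements of order d for each divisor d of 82, and zero for non-divisors.
2 | 82, and φ(2) = 2 − 1 = 1.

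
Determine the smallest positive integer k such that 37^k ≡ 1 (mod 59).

ord(37) | φ(59) = 59 − 1 = 58 = 2 · 29.
Divisors of 58: 1, 2, 29, 58.
Check 37^d mod 59 for each divisor in increasing order:
37^1 ≡ 37
37^2 ≡ 12
37^29 ≡ 58
37^58 ≡ 1
So ord_59(37) = 58.

58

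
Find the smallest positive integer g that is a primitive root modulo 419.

2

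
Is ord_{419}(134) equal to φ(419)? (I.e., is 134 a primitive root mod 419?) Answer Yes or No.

φ(419) = 419 − 1 = 418 = 2 · 11 · 19.
An element g generates (Z/419Z)^× iff g^(418/q) ≢ 1 (mod 419) for each prime q ∈ {2, 11, 19}.
134^209 ≡ 1 (mod 419)  [q = 2: ≡ 1 ✗]
134^38 ≡ 59 (mod 419)  [q = 11: ≢ 1 ✓]
134^22 ≡ 306 (mod 419)  [q = 19: ≢ 1 ✓]
The check at q = 2 fails, so 134 generates a proper subgroup.

No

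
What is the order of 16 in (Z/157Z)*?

Since 16 ∈ (Z/157Z)^×, its order divides φ(157) = 157 − 1 = 156 = 2^2 · 3 · 13.
Divisors of 156: 1, 2, 3, 4, 6, 12, 13, 26, 39, 52, 78, 156.
Evaluate successive powers at the divisors of 156:
16^1 ≡ 16 (mod 157)
16^2 ≡ 99 (mod 157)
16^3 ≡ 14 (mod 157)
16^4 ≡ 67 (mod 157)
16^6 ≡ 39 (mod 157)
16^12 ≡ 108 (mod 157)
16^13 ≡ 1 (mod 157) ✓
Hence ord(16) = 13.

13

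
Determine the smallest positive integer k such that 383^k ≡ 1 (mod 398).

The order of 383 must divide φ(398) = φ(2)·φ(199) = 1·198 = 198 = 2 · 3^2 · 11.
Divisors of 198: 1, 2, 3, 6, 9, 11, 18, 22, 33, 66, 99, 198.
Evaluate successive powers at the divisors of 198:
383^1 ≡ 383 (mod 398)
383^2 ≡ 225 (mod 398)
383^3 ≡ 207 (mod 398)
383^6 ≡ 263 (mod 398)
383^9 ≡ 313 (mod 398)
383^11 ≡ 377 (mod 398)
383^18 ≡ 61 (mod 398)
383^22 ≡ 43 (mod 398)
383^33 ≡ 291 (mod 398)
383^66 ≡ 305 (mod 398)
383^99 ≡ 1 (mod 398) ✓
The smallest such exponent is 99, so the order of 383 is 99.

99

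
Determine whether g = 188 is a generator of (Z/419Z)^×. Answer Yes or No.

φ(419) = 419 − 1 = 418 = 2 · 11 · 19.
Test 188^(418/q) mod 419 for each prime factor q of 418:
188^209 ≡ 1 (mod 419)  [q = 2: ≡ 1 ✗]
188^38 ≡ 102 (mod 419)  [q = 11: ≢ 1 ✓]
188^22 ≡ 215 (mod 419)  [q = 19: ≢ 1 ✓]
188^209 ≡ 1 shows ord(188) | 209, strictly less than φ(419); not a primitive root.

No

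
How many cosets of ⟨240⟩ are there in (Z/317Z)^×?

ord(240) | φ(317) = 317 − 1 = 316 = 2^2 · 79.
Divisors of 316: 1, 2, 4, 79, 158, 316.
Test each divisor d:
240^1 ≡ 240 (mod 317)
240^2 ≡ 223 (mod 317)
240^4 ≡ 277 (mod 317)
240^79 ≡ 1 (mod 317) ✓
Thus |⟨240⟩| = ord(240) = 79.
Index = |(Z/317Z)^×| / |⟨240⟩| = 316 / 79 = 4.

4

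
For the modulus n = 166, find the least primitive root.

5

φ(166) = φ(2)·φ(83) = 1·82 = 82 = 2 · 41.
Test candidates g = 2, 3, … against the prime factors q ∈ {2, 41} of φ(166): g is a generator iff g^(82/q) ≢ 1 for every such q.
g = 2: gcd(2, 166) = 2 > 1, not a unit — skip.
g = 3: 3^41 ≡ 1 — hits 1, so not a primitive root.
g = 4: gcd(4, 166) = 2 > 1, not a unit — skip.
g = 5: 5^41 ≡ 165; 5^2 ≡ 25 — none is 1, so 5 is a primitive root.
So 5 is the smallest generator of (Z/166Z)^×.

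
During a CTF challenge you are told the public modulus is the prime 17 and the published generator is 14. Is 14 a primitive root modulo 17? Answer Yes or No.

Yes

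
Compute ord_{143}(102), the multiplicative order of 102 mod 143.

60

ord(102) | φ(143) = φ(11·13) = (11−1)·(13−1) = 10·12 = 120 = 2^3 · 3 · 5.
Divisors of 120: 1, 2, 3, 4, 5, 6, 8, 10, 12, 15, 20, 24, 30, 40, 60, 120.
Check 102^d mod 143 for each divisor in increasing order:
102^1 ≡ 102 (mod 143)
102^2 ≡ 108 (mod 143)
102^3 ≡ 5 (mod 143)
102^4 ≡ 81 (mod 143)
102^5 ≡ 111 (mod 143)
102^6 ≡ 25 (mod 143)
102^8 ≡ 126 (mod 143)
102^10 ≡ 23 (mod 143)
102^12 ≡ 53 (mod 143)
102^15 ≡ 122 (mod 143)
102^20 ≡ 100 (mod 143)
102^24 ≡ 92 (mod 143)
102^30 ≡ 12 (mod 143)
102^40 ≡ 133 (mod 143)
102^60 ≡ 1 (mod 143) ✓
So ord_143(102) = 60.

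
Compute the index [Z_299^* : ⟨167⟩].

2

Since 167 ∈ (Z/299Z)^×, its order divides φ(299) = φ(13·23) = (13−1)·(23−1) = 12·22 = 264 = 2^3 · 3 · 11.
Divisors of 264: 1, 2, 3, 4, 6, 8, 11, 12, 22, 24, 33, 44, 66, 88, 132, 264.
Compute 167^d (mod 299) for the divisors d until we hit 1:
167^1 ≡ 167 (mod 299)
167^2 ≡ 82 (mod 299)
167^3 ≡ 239 (mod 299)
167^4 ≡ 146 (mod 299)
167^6 ≡ 12 (mod 299)
167^8 ≡ 87 (mod 299)
167^11 ≡ 162 (mod 299)
167^12 ≡ 144 (mod 299)
167^22 ≡ 231 (mod 299)
167^24 ≡ 105 (mod 299)
167^33 ≡ 47 (mod 299)
167^44 ≡ 139 (mod 299)
167^66 ≡ 116 (mod 299)
167^88 ≡ 185 (mod 299)
167^132 ≡ 1 (mod 299) ✓
So ord_299(167) = 132, hence |⟨167⟩| = 132.
[(Z/299Z)^× : ⟨167⟩] = 264/132 = 2.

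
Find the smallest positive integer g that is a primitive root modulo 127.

φ(127) = 127 − 1 = 126 = 2 · 3^2 · 7.
Test candidates g = 2, 3, … against the prime factors q ∈ {2, 3, 7} of φ(127): g is a generator iff g^(126/q) ≢ 1 for every such q.
g = 2: 2^63 ≡ 1 — hits 1, so not a primitive root.
g = 3: 3^63 ≡ 126; 3^42 ≡ 107; 3^18 ≡ 4 — none is 1, so 3 is a primitive root.
So 3 is the smallest generator of (Z/127Z)^×.

3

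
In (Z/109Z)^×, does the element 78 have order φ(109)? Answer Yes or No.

φ(109) = 109 − 1 = 108 = 2^2 · 3^3.
An element g generates (Z/109Z)^× iff g^(108/q) ≢ 1 (mod 109) for each prime q ∈ {2, 3}.
78^54 ≡ 1 (mod 109)  [q = 2: ≡ 1 ✗]
78^36 ≡ 45 (mod 109)  [q = 3: ≢ 1 ✓]
Since 78^54 ≡ 1, the order of 78 divides 54 < 108, so 78 is not a primitive root.

No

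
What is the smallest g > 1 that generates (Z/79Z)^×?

3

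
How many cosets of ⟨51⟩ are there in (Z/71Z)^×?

5

By Lagrange's theorem, ord_71(51) divides φ(71) = 71 − 1 = 70 = 2 · 5 · 7.
Divisors of 70: 1, 2, 5, 7, 10, 14, 35, 70.
Check 51^d mod 71 for each divisor in increasing order:
51^1 ≡ 51
51^2 ≡ 45
51^5 ≡ 41
51^7 ≡ 70
51^10 ≡ 48
51^14 ≡ 1
The order of 51 is 14, so the subgroup it generates has 14 elements.
The index is φ(71) / ord(51) = 70 / 14 = 5.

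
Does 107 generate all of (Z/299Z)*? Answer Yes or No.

299 = 13 · 23 is a product of two distinct odd primes, so (Z/299Z)^× ≅ (Z/13Z)^× × (Z/23Z)^× is not cyclic.
No primitive root modulo 299 exists; in particular 107 is not one.

No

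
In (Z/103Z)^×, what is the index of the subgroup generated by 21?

1

Since 21 ∈ (Z/103Z)^×, its order divides φ(103) = 103 − 1 = 102 = 2 · 3 · 17.
Divisors of 102: 1, 2, 3, 6, 17, 34, 51, 102.
Evaluate successive powers at the divisors of 102:
21^1 ≡ 21
21^2 ≡ 29
21^3 ≡ 94
21^6 ≡ 81
21^17 ≡ 57
21^34 ≡ 56
21^51 ≡ 102
21^102 ≡ 1
So ord_103(21) = 102, hence |⟨21⟩| = 102.
The index is φ(103) / ord(21) = 102 / 102 = 1.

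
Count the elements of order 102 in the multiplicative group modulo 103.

32

φ(103) = 103 − 1 = 102 = 2 · 3 · 17.
In a cyclic group of order 102, there are φ(d) elements of order d for each divisor d of 102, and zero for non-divisors.
102 = 2 · 3 · 17 divides 102, and φ(102) = 32.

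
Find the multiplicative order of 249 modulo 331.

330

ord(249) | φ(331) = 331 − 1 = 330 = 2 · 3 · 5 · 11.
Divisors of 330: 1, 2, 3, 5, 6, 10, 11, 15, 22, 30, 33, 55, 66, 110, 165, 330.
Compute 249^d (mod 331) for the divisors d until we hit 1:
249^1 ≡ 249
249^2 ≡ 104
249^3 ≡ 78
249^5 ≡ 168
249^6 ≡ 126
249^10 ≡ 89
249^11 ≡ 315
249^15 ≡ 57
249^22 ≡ 256
249^30 ≡ 270
249^33 ≡ 207
249^55 ≡ 32
249^66 ≡ 150
249^110 ≡ 31
249^165 ≡ 330
249^330 ≡ 1
Therefore the multiplicative order of 249 modulo 331 is 330.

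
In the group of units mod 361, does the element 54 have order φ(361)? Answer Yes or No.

No

φ(361) = φ(19^2) = 19·(19−1) = 342 = 2 · 3^2 · 19.
54 is a primitive root mod 361 iff 54^(φ(361)/q) ≢ 1 for every prime q | φ(361), i.e. q ∈ {2, 3, 19}.
54^171 ≡ 1 (mod 361)  [q = 2: ≡ 1 ✗]
54^114 ≡ 292 (mod 361)  [q = 3: ≢ 1 ✓]
54^18 ≡ 1 (mod 361)  [q = 19: ≡ 1 ✗]
54^171 ≡ 1 shows ord(54) | 171, strictly less than φ(361); not a primitive root.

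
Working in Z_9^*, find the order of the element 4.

By Lagrange's theorem, ord_9(4) divides φ(9) = φ(3^2) = 3·(3−1) = 6 = 2 · 3.
Divisors of 6: 1, 2, 3, 6.
Check 4^d mod 9 for each divisor in increasing order:
4^1 ≡ 4 (mod 9)
4^2 ≡ 7 (mod 9)
4^3 ≡ 1 (mod 9) ✓
Hence ord(4) = 3.

3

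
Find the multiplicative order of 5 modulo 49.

ord(5) | φ(49) = φ(7^2) = 7·(7−1) = 42 = 2 · 3 · 7.
Divisors of 42: 1, 2, 3, 6, 7, 14, 21, 42.
Evaluate successive powers at the divisors of 42:
5^1 ≡ 5
5^2 ≡ 25
5^3 ≡ 27
5^6 ≡ 43
5^7 ≡ 19
5^14 ≡ 18
5^21 ≡ 48
5^42 ≡ 1
The smallest such exponent is 42, so the order of 5 is 42.

42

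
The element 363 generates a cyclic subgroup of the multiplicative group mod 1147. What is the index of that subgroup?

12

ord(363) | φ(1147) = φ(31·37) = (31−1)·(37−1) = 30·36 = 1080 = 2^3 · 3^3 · 5.
Divisors of 1080: 1, 2, 3, 4, 5, 6, 8, 9, 10, 12, 15, 18, 20, 24, 27, 30, 36, 40, 45, 54, 60, 72, 90, 108, 120, 135, 180, 216, 270, 360, 540, 1080.
Compute 363^d (mod 1147) for the divisors d until we hit 1:
363^1 ≡ 363 (mod 1147)
363^2 ≡ 1011 (mod 1147)
363^3 ≡ 1100 (mod 1147)
363^4 ≡ 144 (mod 1147)
363^5 ≡ 657 (mod 1147)
363^6 ≡ 1062 (mod 1147)
363^8 ≡ 90 (mod 1147)
363^9 ≡ 554 (mod 1147)
363^10 ≡ 377 (mod 1147)
363^12 ≡ 343 (mod 1147)
363^15 ≡ 1084 (mod 1147)
363^18 ≡ 667 (mod 1147)
363^20 ≡ 1048 (mod 1147)
363^24 ≡ 655 (mod 1147)
363^27 ≡ 184 (mod 1147)
363^30 ≡ 528 (mod 1147)
363^36 ≡ 1000 (mod 1147)
363^40 ≡ 625 (mod 1147)
363^45 ≡ 1146 (mod 1147)
363^54 ≡ 593 (mod 1147)
363^60 ≡ 63 (mod 1147)
363^72 ≡ 963 (mod 1147)
363^90 ≡ 1 (mod 1147) ✓
Thus |⟨363⟩| = ord(363) = 90.
The index is φ(1147) / ord(363) = 1080 / 90 = 12.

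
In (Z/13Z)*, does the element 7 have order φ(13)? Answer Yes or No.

Yes

φ(13) = 13 − 1 = 12 = 2^2 · 3.
It suffices to check that the order of 7 is not a proper divisor of 12: compute 7^(12/q) for q ∈ {2, 3}.
7^6 ≡ 12 (mod 13)  [q = 2: ≢ 1 ✓]
7^4 ≡ 9 (mod 13)  [q = 3: ≢ 1 ✓]
All checks pass, so 7 has order 12 and is a primitive root modulo 13.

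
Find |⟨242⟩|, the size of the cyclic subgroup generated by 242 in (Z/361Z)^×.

The order of 242 must divide φ(361) = φ(19^2) = 19·(19−1) = 342 = 2 · 3^2 · 19.
Divisors of 342: 1, 2, 3, 6, 9, 18, 19, 38, 57, 114, 171, 342.
Check 242^d mod 361 for each divisor in increasing order:
242^1 ≡ 242
242^2 ≡ 82
242^3 ≡ 350
242^6 ≡ 121
242^9 ≡ 113
242^18 ≡ 134
242^19 ≡ 299
242^38 ≡ 234
242^57 ≡ 293
242^114 ≡ 292
242^171 ≡ 360
242^342 ≡ 1
Hence ord(242) = 342.

342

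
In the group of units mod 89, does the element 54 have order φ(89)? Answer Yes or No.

Yes

φ(89) = 89 − 1 = 88 = 2^3 · 11.
It suffices to check that the order of 54 is not a proper divisor of 88: compute 54^(88/q) for q ∈ {2, 11}.
54^44 ≡ 88 (mod 89)  [q = 2: ≢ 1 ✓]
54^8 ≡ 16 (mod 89)  [q = 11: ≢ 1 ✓]
All checks pass, so 54 has order 88 and is a primitive root modulo 89.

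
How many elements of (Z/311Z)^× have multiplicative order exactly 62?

φ(311) = 311 − 1 = 310 = 2 · 5 · 31.
(Z/311Z)^× is cyclic (|G| = 310); a cyclic group of order m has exactly φ(d) elements of each order d | m, and none otherwise.
62 = 2 · 31 divides 310, and φ(62) = 30.

30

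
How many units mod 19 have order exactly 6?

2

φ(19) = 19 − 1 = 18 = 2 · 3^2.
(Z/19Z)^× is cyclic (|G| = 18); a cyclic group of order m has exactly φ(d) elements of each order d | m, and none otherwise.
6 = 2 · 3 divides 18, and φ(6) = 2.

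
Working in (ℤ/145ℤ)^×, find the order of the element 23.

28

ord(23) | φ(145) = φ(5·29) = (5−1)·(29−1) = 4·28 = 112 = 2^4 · 7.
Divisors of 112: 1, 2, 4, 7, 8, 14, 16, 28, 56, 112.
Test each divisor d:
23^1 ≡ 23 (mod 145)
23^2 ≡ 94 (mod 145)
23^4 ≡ 136 (mod 145)
23^7 ≡ 117 (mod 145)
23^8 ≡ 81 (mod 145)
23^14 ≡ 59 (mod 145)
23^16 ≡ 36 (mod 145)
23^28 ≡ 1 (mod 145) ✓
So ord_145(23) = 28.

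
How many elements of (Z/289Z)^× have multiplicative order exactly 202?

0

φ(289) = φ(17^2) = 17·(17−1) = 272 = 2^4 · 17.
Since (Z/289Z)^× is cyclic of order 272, the number of elements of order d is φ(d) when d | 272 and 0 otherwise.
202 does not divide 272, so no element of (Z/289Z)^× has order 202.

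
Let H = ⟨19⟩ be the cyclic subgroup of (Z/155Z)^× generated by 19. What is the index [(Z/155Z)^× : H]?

4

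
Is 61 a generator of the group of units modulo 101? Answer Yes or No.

Yes

φ(101) = 101 − 1 = 100 = 2^2 · 5^2.
An element g generates (Z/101Z)^× iff g^(100/q) ≢ 1 (mod 101) for each prime q ∈ {2, 5}.
61^50 ≡ 100 (mod 101)  [q = 2: ≢ 1 ✓]
61^20 ≡ 36 (mod 101)  [q = 5: ≢ 1 ✓]
Every test exponent gives a nontrivial residue, hence 61 generates the full group.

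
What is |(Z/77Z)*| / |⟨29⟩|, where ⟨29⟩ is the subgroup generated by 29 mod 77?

6

By Lagrange's theorem, ord_77(29) divides φ(77) = φ(7·11) = (7−1)·(11−1) = 6·10 = 60 = 2^2 · 3 · 5.
Divisors of 60: 1, 2, 3, 4, 5, 6, 10, 12, 15, 20, 30, 60.
Test each divisor d:
29^1 ≡ 29 (mod 77)
29^2 ≡ 71 (mod 77)
29^3 ≡ 57 (mod 77)
29^4 ≡ 36 (mod 77)
29^5 ≡ 43 (mod 77)
29^6 ≡ 15 (mod 77)
29^10 ≡ 1 (mod 77) ✓
The order of 29 is 10, so the subgroup it generates has 10 elements.
Index = |(Z/77Z)^×| / |⟨29⟩| = 60 / 10 = 6.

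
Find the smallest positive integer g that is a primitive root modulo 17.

3

φ(17) = 17 − 1 = 16 = 2^4.
Test candidates g = 2, 3, … against the prime factors q ∈ {2} of φ(17): g is a generator iff g^(16/q) ≢ 1 for every such q.
g = 2: 2^8 ≡ 1 — hits 1, so not a primitive root.
g = 3: 3^8 ≡ 16 — none is 1, so 3 is a primitive root.
The smallest primitive root modulo 17 is 3.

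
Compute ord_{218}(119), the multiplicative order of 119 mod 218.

Since 119 ∈ (Z/218Z)^×, its order divides φ(218) = φ(2)·φ(109) = 1·108 = 108 = 2^2 · 3^3.
Divisors of 108: 1, 2, 3, 4, 6, 9, 12, 18, 27, 36, 54, 108.
Check 119^d mod 218 for each divisor in increasing order:
119^1 ≡ 119 (mod 218)
119^2 ≡ 209 (mod 218)
119^3 ≡ 19 (mod 218)
119^4 ≡ 81 (mod 218)
119^6 ≡ 143 (mod 218)
119^9 ≡ 101 (mod 218)
119^12 ≡ 175 (mod 218)
119^18 ≡ 173 (mod 218)
119^27 ≡ 33 (mod 218)
119^36 ≡ 63 (mod 218)
119^54 ≡ 217 (mod 218)
119^108 ≡ 1 (mod 218) ✓
Hence ord(119) = 108.

108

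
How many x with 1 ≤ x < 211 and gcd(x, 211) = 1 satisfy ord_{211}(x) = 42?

12

φ(211) = 211 − 1 = 210 = 2 · 3 · 5 · 7.
(Z/211Z)^× is cyclic (|G| = 210); a cyclic group of order m has exactly φ(d) elements of each order d | m, and none otherwise.
42 = 2 · 3 · 7 divides 210, and φ(42) = 12.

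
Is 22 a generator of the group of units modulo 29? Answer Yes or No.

φ(29) = 29 − 1 = 28 = 2^2 · 7.
Test 22^(28/q) mod 29 for each prime factor q of 28:
22^14 ≡ 1 (mod 29)  [q = 2: ≡ 1 ✗]
22^4 ≡ 23 (mod 29)  [q = 7: ≢ 1 ✓]
The check at q = 2 fails, so 22 generates a proper subgroup.

No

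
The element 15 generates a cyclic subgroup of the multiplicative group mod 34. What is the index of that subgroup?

2

Since 15 ∈ (Z/34Z)^×, its order divides φ(34) = φ(2)·φ(17) = 1·16 = 16 = 2^4.
Divisors of 16: 1, 2, 4, 8, 16.
Check 15^d mod 34 for each divisor in increasing order:
15^1 ≡ 15 (mod 34)
15^2 ≡ 21 (mod 34)
15^4 ≡ 33 (mod 34)
15^8 ≡ 1 (mod 34) ✓
Thus |⟨15⟩| = ord(15) = 8.
Index = |(Z/34Z)^×| / |⟨15⟩| = 16 / 8 = 2.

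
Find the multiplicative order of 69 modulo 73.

18

The order of 69 must divide φ(73) = 73 − 1 = 72 = 2^3 · 3^2.
Divisors of 72: 1, 2, 3, 4, 6, 8, 9, 12, 18, 24, 36, 72.
Evaluate successive powers at the divisors of 72:
69^1 ≡ 69 (mod 73)
69^2 ≡ 16 (mod 73)
69^3 ≡ 9 (mod 73)
69^4 ≡ 37 (mod 73)
69^6 ≡ 8 (mod 73)
69^8 ≡ 55 (mod 73)
69^9 ≡ 72 (mod 73)
69^12 ≡ 64 (mod 73)
69^18 ≡ 1 (mod 73) ✓
Hence ord(69) = 18.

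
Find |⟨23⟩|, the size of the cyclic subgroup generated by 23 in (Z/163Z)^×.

18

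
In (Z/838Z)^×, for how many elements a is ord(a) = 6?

φ(838) = φ(2)·φ(419) = 1·418 = 418 = 2 · 11 · 19.
In a cyclic group of order 418, there are φ(d) elements of order d for each divisor d of 418, and zero for non-divisors.
6 does not divide 418, so no element of (Z/838Z)^× has order 6.

0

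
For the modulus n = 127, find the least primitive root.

φ(127) = 127 − 1 = 126 = 2 · 3^2 · 7.
Test candidates g = 2, 3, … against the prime factors q ∈ {2, 3, 7} of φ(127): g is a generator iff g^(126/q) ≢ 1 for every such q.
g = 2: 2^63 ≡ 1 — hits 1, so not a primitive root.
g = 3: 3^63 ≡ 126; 3^42 ≡ 107; 3^18 ≡ 4 — none is 1, so 3 is a primitive root.
So 3 is the smallest generator of (Z/127Z)^×.

3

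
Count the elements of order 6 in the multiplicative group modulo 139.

2

φ(139) = 139 − 1 = 138 = 2 · 3 · 23.
In a cyclic group of order 138, there are φ(d) elements of order d for each divisor d of 138, and zero for non-divisors.
6 = 2 · 3 divides 138, and φ(6) = 2.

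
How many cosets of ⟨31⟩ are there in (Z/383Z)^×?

By Lagrange's theorem, ord_383(31) divides φ(383) = 383 − 1 = 382 = 2 · 191.
Divisors of 382: 1, 2, 191, 382.
Evaluate successive powers at the divisors of 382:
31^1 ≡ 31 (mod 383)
31^2 ≡ 195 (mod 383)
31^191 ≡ 1 (mod 383) ✓
Thus |⟨31⟩| = ord(31) = 191.
Index = |(Z/383Z)^×| / |⟨31⟩| = 382 / 191 = 2.

2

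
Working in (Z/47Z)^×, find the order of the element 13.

By Lagrange's theorem, ord_47(13) divides φ(47) = 47 − 1 = 46 = 2 · 23.
Divisors of 46: 1, 2, 23, 46.
Compute 13^d (mod 47) for the divisors d until we hit 1:
13^1 ≡ 13 (mod 47)
13^2 ≡ 28 (mod 47)
13^23 ≡ 46 (mod 47)
13^46 ≡ 1 (mod 47) ✓
So ord_47(13) = 46.

46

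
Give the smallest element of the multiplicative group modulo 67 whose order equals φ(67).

2

φ(67) = 67 − 1 = 66 = 2 · 3 · 11.
Test candidates g = 2, 3, … against the prime factors q ∈ {2, 3, 11} of φ(67): g is a generator iff g^(66/q) ≢ 1 for every such q.
g = 2: 2^33 ≡ 66; 2^22 ≡ 37; 2^6 ≡ 64 — none is 1, so 2 is a primitive root.
The smallest primitive root modulo 67 is 2.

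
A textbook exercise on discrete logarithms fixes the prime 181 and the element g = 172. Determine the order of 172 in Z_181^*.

90

Since 172 ∈ (Z/181Z)^×, its order divides φ(181) = 181 − 1 = 180 = 2^2 · 3^2 · 5.
Divisors of 180: 1, 2, 3, 4, 5, 6, 9, 10, 12, 15, 18, 20, 30, 36, 45, 60, 90, 180.
Compute 172^d (mod 181) for the divisors d until we hit 1:
172^1 ≡ 172 (mod 181)
172^2 ≡ 81 (mod 181)
172^3 ≡ 176 (mod 181)
172^4 ≡ 45 (mod 181)
172^5 ≡ 138 (mod 181)
172^6 ≡ 25 (mod 181)
172^9 ≡ 56 (mod 181)
172^10 ≡ 39 (mod 181)
172^12 ≡ 82 (mod 181)
172^15 ≡ 133 (mod 181)
172^18 ≡ 59 (mod 181)
172^20 ≡ 73 (mod 181)
172^30 ≡ 132 (mod 181)
172^36 ≡ 42 (mod 181)
172^45 ≡ 180 (mod 181)
172^60 ≡ 48 (mod 181)
172^90 ≡ 1 (mod 181) ✓
The smallest such exponent is 90, so the order of 172 is 90.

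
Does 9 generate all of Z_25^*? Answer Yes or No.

No

φ(25) = φ(5^2) = 5·(5−1) = 20 = 2^2 · 5.
It suffices to check that the order of 9 is not a proper divisor of 20: compute 9^(20/q) for q ∈ {2, 5}.
9^10 ≡ 1 (mod 25)  [q = 2: ≡ 1 ✗]
9^4 ≡ 11 (mod 25)  [q = 5: ≢ 1 ✓]
Since 9^10 ≡ 1, the order of 9 divides 10 < 20, so 9 is not a primitive root.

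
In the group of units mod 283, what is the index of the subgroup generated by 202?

1

ord(202) | φ(283) = 283 − 1 = 282 = 2 · 3 · 47.
Divisors of 282: 1, 2, 3, 6, 47, 94, 141, 282.
Test each divisor d:
202^1 ≡ 202 (mod 283)
202^2 ≡ 52 (mod 283)
202^3 ≡ 33 (mod 283)
202^6 ≡ 240 (mod 283)
202^47 ≡ 239 (mod 283)
202^94 ≡ 238 (mod 283)
202^141 ≡ 282 (mod 283)
202^282 ≡ 1 (mod 283) ✓
The order of 202 is 282, so the subgroup it generates has 282 elements.
The index is φ(283) / ord(202) = 282 / 282 = 1.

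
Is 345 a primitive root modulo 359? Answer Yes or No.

φ(359) = 359 − 1 = 358 = 2 · 179.
An element g generates (Z/359Z)^× iff g^(358/q) ≢ 1 (mod 359) for each prime q ∈ {2, 179}.
345^179 ≡ 1 (mod 359)  [q = 2: ≡ 1 ✗]
345^2 ≡ 196 (mod 359)  [q = 179: ≢ 1 ✓]
345^179 ≡ 1 shows ord(345) | 179, strictly less than φ(359); not a primitive root.

No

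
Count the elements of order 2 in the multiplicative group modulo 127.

φ(127) = 127 − 1 = 126 = 2 · 3^2 · 7.
Since (Z/127Z)^× is cyclic of order 126, the number of elements of order d is φ(d) when d | 126 and 0 otherwise.
2 | 126, and φ(2) = 2 − 1 = 1.

1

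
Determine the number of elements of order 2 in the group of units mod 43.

1

φ(43) = 43 − 1 = 42 = 2 · 3 · 7.
(Z/43Z)^× is cyclic (|G| = 42); a cyclic group of order m has exactly φ(d) elements of each order d | m, and none otherwise.
2 | 42, and φ(2) = 2 − 1 = 1.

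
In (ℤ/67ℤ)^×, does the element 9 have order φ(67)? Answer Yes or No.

No

φ(67) = 67 − 1 = 66 = 2 · 3 · 11.
9 is a primitive root mod 67 iff 9^(φ(67)/q) ≢ 1 for every prime q | φ(67), i.e. q ∈ {2, 3, 11}.
9^33 ≡ 1 (mod 67)  [q = 2: ≡ 1 ✗]
9^22 ≡ 1 (mod 67)  [q = 3: ≡ 1 ✗]
9^6 ≡ 64 (mod 67)  [q = 11: ≢ 1 ✓]
Since 9^33 ≡ 1, the order of 9 divides 33 < 66, so 9 is not a primitive root.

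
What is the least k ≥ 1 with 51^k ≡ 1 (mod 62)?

ord(51) | φ(62) = φ(2)·φ(31) = 1·30 = 30 = 2 · 3 · 5.
Divisors of 30: 1, 2, 3, 5, 6, 10, 15, 30.
Evaluate successive powers at the divisors of 30:
51^1 ≡ 51
51^2 ≡ 59
51^3 ≡ 33
51^5 ≡ 25
51^6 ≡ 35
51^10 ≡ 5
51^15 ≡ 1
Hence ord(51) = 15.

15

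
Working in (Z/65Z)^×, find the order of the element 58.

The order of 58 must divide φ(65) = φ(5·13) = (5−1)·(13−1) = 4·12 = 48 = 2^4 · 3.
Divisors of 48: 1, 2, 3, 4, 6, 8, 12, 16, 24, 48.
Check 58^d mod 65 for each divisor in increasing order:
58^1 ≡ 58
58^2 ≡ 49
58^3 ≡ 47
58^4 ≡ 61
58^6 ≡ 64
58^8 ≡ 16
58^12 ≡ 1
Hence ord(58) = 12.

12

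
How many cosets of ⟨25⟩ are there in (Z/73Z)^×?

2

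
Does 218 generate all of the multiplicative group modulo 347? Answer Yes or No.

Yes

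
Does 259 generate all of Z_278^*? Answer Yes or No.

φ(278) = φ(2)·φ(139) = 1·138 = 138 = 2 · 3 · 23.
It suffices to check that the order of 259 is not a proper divisor of 138: compute 259^(138/q) for q ∈ {2, 3, 23}.
259^69 ≡ 1 (mod 278)  [q = 2: ≡ 1 ✗]
259^46 ≡ 235 (mod 278)  [q = 3: ≢ 1 ✓]
259^6 ≡ 219 (mod 278)  [q = 23: ≢ 1 ✓]
The check at q = 2 fails, so 259 generates a proper subgroup.

No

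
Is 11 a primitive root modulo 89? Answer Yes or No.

φ(89) = 89 − 1 = 88 = 2^3 · 11.
Test 11^(88/q) mod 89 for each prime factor q of 88:
11^44 ≡ 1 (mod 89)  [q = 2: ≡ 1 ✗]
11^8 ≡ 67 (mod 89)  [q = 11: ≢ 1 ✓]
The check at q = 2 fails, so 11 generates a proper subgroup.

No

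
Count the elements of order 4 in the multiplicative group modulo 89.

2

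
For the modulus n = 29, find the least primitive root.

2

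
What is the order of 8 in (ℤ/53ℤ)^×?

52

By Lagrange's theorem, ord_53(8) divides φ(53) = 53 − 1 = 52 = 2^2 · 13.
Divisors of 52: 1, 2, 4, 13, 26, 52.
Compute 8^d (mod 53) for the divisors d until we hit 1:
8^1 ≡ 8
8^2 ≡ 11
8^4 ≡ 15
8^13 ≡ 23
8^26 ≡ 52
8^52 ≡ 1
Therefore the multiplicative order of 8 modulo 53 is 52.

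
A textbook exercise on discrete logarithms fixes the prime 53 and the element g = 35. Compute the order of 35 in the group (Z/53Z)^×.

ord(35) | φ(53) = 53 − 1 = 52 = 2^2 · 13.
Divisors of 52: 1, 2, 4, 13, 26, 52.
Test each divisor d:
35^1 ≡ 35 (mod 53)
35^2 ≡ 6 (mod 53)
35^4 ≡ 36 (mod 53)
35^13 ≡ 30 (mod 53)
35^26 ≡ 52 (mod 53)
35^52 ≡ 1 (mod 53) ✓
So ord_53(35) = 52.

52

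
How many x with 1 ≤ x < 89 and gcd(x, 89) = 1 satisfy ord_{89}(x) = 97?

0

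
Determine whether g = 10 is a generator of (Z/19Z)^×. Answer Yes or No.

Yes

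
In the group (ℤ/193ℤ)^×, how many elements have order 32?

16

φ(193) = 193 − 1 = 192 = 2^6 · 3.
(Z/193Z)^× is cyclic (|G| = 192); a cyclic group of order m has exactly φ(d) elements of each order d | m, and none otherwise.
32 = 2^5 divides 192, and φ(32) = 16.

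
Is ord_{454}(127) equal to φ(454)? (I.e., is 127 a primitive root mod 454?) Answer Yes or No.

Yes

φ(454) = φ(2)·φ(227) = 1·226 = 226 = 2 · 113.
It suffices to check that the order of 127 is not a proper divisor of 226: compute 127^(226/q) for q ∈ {2, 113}.
127^113 ≡ 453 (mod 454)  [q = 2: ≢ 1 ✓]
127^2 ≡ 239 (mod 454)  [q = 113: ≢ 1 ✓]
None equal 1, so ord_454(127) = 226: 127 is a primitive root.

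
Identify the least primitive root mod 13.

2

φ(13) = 13 − 1 = 12 = 2^2 · 3.
Test candidates g = 2, 3, … against the prime factors q ∈ {2, 3} of φ(13): g is a generator iff g^(12/q) ≢ 1 for every such q.
g = 2: 2^6 ≡ 12; 2^4 ≡ 3 — none is 1, so 2 is a primitive root.
So 2 is the smallest generator of (Z/13Z)^×.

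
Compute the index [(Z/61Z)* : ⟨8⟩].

ord(8) | φ(61) = 61 − 1 = 60 = 2^2 · 3 · 5.
Divisors of 60: 1, 2, 3, 4, 5, 6, 10, 12, 15, 20, 30, 60.
Test each divisor d:
8^1 ≡ 8
8^2 ≡ 3
8^3 ≡ 24
8^4 ≡ 9
8^5 ≡ 11
8^6 ≡ 27
8^10 ≡ 60
8^12 ≡ 58
8^15 ≡ 50
8^20 ≡ 1
So ord_61(8) = 20, hence |⟨8⟩| = 20.
Index = |(Z/61Z)^×| / |⟨8⟩| = 60 / 20 = 3.

3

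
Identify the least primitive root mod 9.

2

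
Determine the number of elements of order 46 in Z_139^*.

φ(139) = 139 − 1 = 138 = 2 · 3 · 23.
Since (Z/139Z)^× is cyclic of order 138, the number of elements of order d is φ(d) when d | 138 and 0 otherwise.
46 = 2 · 23 divides 138, and φ(46) = 22.

22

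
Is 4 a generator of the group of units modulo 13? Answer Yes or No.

φ(13) = 13 − 1 = 12 = 2^2 · 3.
It suffices to check that the order of 4 is not a proper divisor of 12: compute 4^(12/q) for q ∈ {2, 3}.
4^6 ≡ 1 (mod 13)  [q = 2: ≡ 1 ✗]
4^4 ≡ 9 (mod 13)  [q = 3: ≢ 1 ✓]
Since 4^6 ≡ 1, the order of 4 divides 6 < 12, so 4 is not a primitive root.

No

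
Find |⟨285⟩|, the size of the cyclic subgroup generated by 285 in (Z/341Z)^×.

6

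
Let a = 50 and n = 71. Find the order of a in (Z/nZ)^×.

35

Since 50 ∈ (Z/71Z)^×, its order divides φ(71) = 71 − 1 = 70 = 2 · 5 · 7.
Divisors of 70: 1, 2, 5, 7, 10, 14, 35, 70.
Test each divisor d:
50^1 ≡ 50 (mod 71)
50^2 ≡ 15 (mod 71)
50^5 ≡ 32 (mod 71)
50^7 ≡ 54 (mod 71)
50^10 ≡ 30 (mod 71)
50^14 ≡ 5 (mod 71)
50^35 ≡ 1 (mod 71) ✓
The smallest such exponent is 35, so the order of 50 is 35.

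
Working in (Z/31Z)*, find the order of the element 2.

5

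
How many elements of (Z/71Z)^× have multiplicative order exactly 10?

φ(71) = 71 − 1 = 70 = 2 · 5 · 7.
(Z/71Z)^× is cyclic (|G| = 70); a cyclic group of order m has exactly φ(d) elements of each order d | m, and none otherwise.
10 = 2 · 5 divides 70, and φ(10) = 4.

4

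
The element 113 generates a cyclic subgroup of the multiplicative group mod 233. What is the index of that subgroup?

2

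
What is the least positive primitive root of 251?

6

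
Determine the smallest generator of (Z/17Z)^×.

φ(17) = 17 − 1 = 16 = 2^4.
Test candidates g = 2, 3, … against the prime factors q ∈ {2} of φ(17): g is a generator iff g^(16/q) ≢ 1 for every such q.
g = 2: 2^8 ≡ 1 — hits 1, so not a primitive root.
g = 3: 3^8 ≡ 16 — none is 1, so 3 is a primitive root.
The smallest primitive root modulo 17 is 3.

3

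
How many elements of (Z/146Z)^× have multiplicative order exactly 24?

φ(146) = φ(2)·φ(73) = 1·72 = 72 = 2^3 · 3^2.
In a cyclic group of order 72, there are φ(d) elements of order d for each divisor d of 72, and zero for non-divisors.
24 = 2^3 · 3 divides 72, and φ(24) = 8.

8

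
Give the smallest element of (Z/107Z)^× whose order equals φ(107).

2

φ(107) = 107 − 1 = 106 = 2 · 53.
g is a primitive root iff g^(106/q) ≢ 1 (mod 107) for each prime q ∈ {2, 53}.
g = 2: 2^53 ≡ 106; 2^2 ≡ 4 — none is 1, so 2 is a primitive root.
Hence the least primitive root of 107 is 2.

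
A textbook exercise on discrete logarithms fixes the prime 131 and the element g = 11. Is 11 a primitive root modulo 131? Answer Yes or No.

No

φ(131) = 131 − 1 = 130 = 2 · 5 · 13.
11 is a primitive root mod 131 iff 11^(φ(131)/q) ≢ 1 for every prime q | φ(131), i.e. q ∈ {2, 5, 13}.
11^65 ≡ 1 (mod 131)  [q = 2: ≡ 1 ✗]
11^26 ≡ 53 (mod 131)  [q = 5: ≢ 1 ✓]
11^10 ≡ 84 (mod 131)  [q = 13: ≢ 1 ✓]
Since 11^65 ≡ 1, the order of 11 divides 65 < 130, so 11 is not a primitive root.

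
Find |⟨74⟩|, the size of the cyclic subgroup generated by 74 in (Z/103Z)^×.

The order of 74 must divide φ(103) = 103 − 1 = 102 = 2 · 3 · 17.
Divisors of 102: 1, 2, 3, 6, 17, 34, 51, 102.
Test each divisor d:
74^1 ≡ 74 (mod 103)
74^2 ≡ 17 (mod 103)
74^3 ≡ 22 (mod 103)
74^6 ≡ 72 (mod 103)
74^17 ≡ 47 (mod 103)
74^34 ≡ 46 (mod 103)
74^51 ≡ 102 (mod 103)
74^102 ≡ 1 (mod 103) ✓
Therefore the multiplicative order of 74 modulo 103 is 102.

102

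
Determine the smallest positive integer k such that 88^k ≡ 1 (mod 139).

By Lagrange's theorem, ord_139(88) divides φ(139) = 139 − 1 = 138 = 2 · 3 · 23.
Divisors of 138: 1, 2, 3, 6, 23, 46, 69, 138.
Check 88^d mod 139 for each divisor in increasing order:
88^1 ≡ 88 (mod 139)
88^2 ≡ 99 (mod 139)
88^3 ≡ 94 (mod 139)
88^6 ≡ 79 (mod 139)
88^23 ≡ 97 (mod 139)
88^46 ≡ 96 (mod 139)
88^69 ≡ 138 (mod 139)
88^138 ≡ 1 (mod 139) ✓
The smallest such exponent is 138, so the order of 88 is 138.

138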